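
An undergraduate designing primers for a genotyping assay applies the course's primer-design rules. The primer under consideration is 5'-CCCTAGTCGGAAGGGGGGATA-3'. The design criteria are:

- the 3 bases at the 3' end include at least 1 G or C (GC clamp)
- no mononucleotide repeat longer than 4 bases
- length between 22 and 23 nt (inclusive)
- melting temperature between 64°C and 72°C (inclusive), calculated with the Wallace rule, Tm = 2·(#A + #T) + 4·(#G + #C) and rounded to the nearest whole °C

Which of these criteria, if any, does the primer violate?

Fails: GC clamp, homopolymer run, length.

Base counts: A=5, T=3, G=9, C=4 (length 21).
GC clamp: 3' end ATA has 0 G/C, need ≥1 ✗
homopolymer run: longest run = 6, exceeds 4 ✗
length: length 21, outside 22–23 ✗
Tm: Tm = 2·8 + 4·13 = 68°C ✓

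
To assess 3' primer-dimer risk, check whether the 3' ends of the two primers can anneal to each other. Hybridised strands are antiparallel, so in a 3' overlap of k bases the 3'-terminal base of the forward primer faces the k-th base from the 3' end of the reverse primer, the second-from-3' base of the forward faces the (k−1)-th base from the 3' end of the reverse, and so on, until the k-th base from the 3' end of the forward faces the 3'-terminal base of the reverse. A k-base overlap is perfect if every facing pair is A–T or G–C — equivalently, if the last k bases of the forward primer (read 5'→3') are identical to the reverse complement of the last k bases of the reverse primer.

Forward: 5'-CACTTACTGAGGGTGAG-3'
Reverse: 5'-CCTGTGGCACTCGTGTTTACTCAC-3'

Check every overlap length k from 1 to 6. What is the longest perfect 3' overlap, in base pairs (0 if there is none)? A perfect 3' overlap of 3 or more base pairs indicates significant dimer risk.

Longest perfect overlap: 5 complementary base pairs; significant dimer risk (threshold 3).

Last 6 bases (5'→3') — forward …GGTGAG, reverse …ACTCAC.
Reverse complement of the reverse primer's last 6 bases: GTGAGT; its first k bases are the reverse complement of the reverse primer's last k bases, so a perfect k-base overlap needs the forward primer's last k bases to equal them.
Comparing (forward last k vs required): k=1: G vs G ✓; k=2: AG vs GT ✗; k=3: GAG vs GTG ✗; k=4: TGAG vs GTGA ✗; k=5: GTGAG vs GTGAG ✓; k=6: GGTGAG vs GTGAGT ✗.
Perfect overlaps at k = 1, 5; the largest is 5.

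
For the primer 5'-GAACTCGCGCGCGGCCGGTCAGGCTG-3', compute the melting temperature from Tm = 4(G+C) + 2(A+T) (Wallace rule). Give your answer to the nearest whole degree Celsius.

92°C

Base counts: A=3, T=3, G=11, C=9 (length 26).
Tm = 2·(3+3) + 4·(11+9) = 2·6 + 4·20 = 12 + 80 = 92°C.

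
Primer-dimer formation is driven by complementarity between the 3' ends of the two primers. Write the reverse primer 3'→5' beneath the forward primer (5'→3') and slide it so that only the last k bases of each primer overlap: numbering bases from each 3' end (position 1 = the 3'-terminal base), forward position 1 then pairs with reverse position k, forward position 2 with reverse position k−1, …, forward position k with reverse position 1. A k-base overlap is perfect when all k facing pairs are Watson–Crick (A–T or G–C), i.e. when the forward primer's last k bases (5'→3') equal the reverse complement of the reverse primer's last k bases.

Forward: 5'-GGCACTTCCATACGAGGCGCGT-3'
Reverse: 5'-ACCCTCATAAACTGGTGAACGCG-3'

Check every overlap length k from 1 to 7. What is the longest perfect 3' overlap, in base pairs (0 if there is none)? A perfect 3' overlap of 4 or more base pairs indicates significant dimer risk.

Last 7 bases (5'→3') — forward …GGCGCGT, reverse …GAACGCG.
Reverse complement of the reverse primer's last 7 bases: CGCGTTC; its first k bases are the reverse complement of the reverse primer's last k bases, so a perfect k-base overlap needs the forward primer's last k bases to equal them.
Comparing (forward last k vs required): k=1: T vs C ✗; k=2: GT vs CG ✗; k=3: CGT vs CGC ✗; k=4: GCGT vs CGCG ✗; k=5: CGCGT vs CGCGT ✓; k=6: GCGCGT vs CGCGTT ✗; k=7: GGCGCGT vs CGCGTTC ✗.
Only k = 5 is perfect, so the longest perfect 3' overlap is 5.

Longest perfect overlap: 5 complementary base pairs; significant dimer risk (threshold 4).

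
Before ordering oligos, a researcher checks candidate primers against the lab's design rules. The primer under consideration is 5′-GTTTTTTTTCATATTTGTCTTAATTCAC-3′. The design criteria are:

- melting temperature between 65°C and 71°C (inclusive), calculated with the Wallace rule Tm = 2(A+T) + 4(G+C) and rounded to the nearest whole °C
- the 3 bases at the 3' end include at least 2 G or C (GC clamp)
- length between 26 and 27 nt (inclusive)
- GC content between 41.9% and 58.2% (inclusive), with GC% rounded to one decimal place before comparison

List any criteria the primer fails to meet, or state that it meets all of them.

Fails: length, GC content.

Base counts: A=5, T=17, G=2, C=4 (length 28).
Tm: Tm = 2·22 + 4·6 = 68°C ✓
GC clamp: 3' end CAC has 2 G/C ✓
length: length 28, outside 26–27 ✗
GC content: GC 6/28 = 21.4%, outside 41.9–58.2% ✗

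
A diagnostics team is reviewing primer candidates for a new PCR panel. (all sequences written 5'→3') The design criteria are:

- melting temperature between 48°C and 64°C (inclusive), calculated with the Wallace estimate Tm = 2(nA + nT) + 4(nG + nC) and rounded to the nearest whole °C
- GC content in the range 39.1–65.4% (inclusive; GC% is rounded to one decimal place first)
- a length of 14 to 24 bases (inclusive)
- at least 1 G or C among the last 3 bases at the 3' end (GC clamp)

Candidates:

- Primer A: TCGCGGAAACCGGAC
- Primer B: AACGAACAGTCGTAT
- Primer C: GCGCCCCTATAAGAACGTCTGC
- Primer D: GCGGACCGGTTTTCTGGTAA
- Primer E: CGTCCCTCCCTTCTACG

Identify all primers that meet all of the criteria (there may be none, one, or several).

Primer A (15 nt, A=4 T=1 G=5 C=5): Tm = 2·5 + 4·10 = 50°C ✓; GC 10/15 = 66.7%, outside 39.1–65.4% ✗; length 15 ✓; 3' end GAC has 2 G/C ✓ — fails.
Primer B (15 nt, A=6 T=3 G=3 C=3): Tm = 2·9 + 4·6 = 42°C, outside 48–64°C ✗; GC 6/15 = 40.0% ✓; length 15 ✓; 3' end TAT has 0 G/C, need ≥1 ✗ — fails.
Primer C (22 nt, A=5 T=4 G=5 C=8): Tm = 2·9 + 4·13 = 70°C, outside 48–64°C ✗; GC 13/22 = 59.1% ✓; length 22 ✓; 3' end TGC has 2 G/C ✓ — fails.
Primer D (20 nt, A=3 T=6 G=7 C=4): Tm = 2·9 + 4·11 = 62°C ✓; GC 11/20 = 55.0% ✓; length 20 ✓; 3' end TAA has 0 G/C, need ≥1 ✗ — fails.
Primer E (17 nt, A=1 T=5 G=2 C=9): Tm = 2·6 + 4·11 = 56°C ✓; GC 11/17 = 64.7% ✓; length 17 ✓; 3' end ACG has 2 G/C ✓ — passes.

Primer E only.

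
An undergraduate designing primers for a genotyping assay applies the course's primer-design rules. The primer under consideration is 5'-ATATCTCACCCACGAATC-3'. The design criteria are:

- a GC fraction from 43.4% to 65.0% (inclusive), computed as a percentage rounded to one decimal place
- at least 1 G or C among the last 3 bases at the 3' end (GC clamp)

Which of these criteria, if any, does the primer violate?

Meets all criteria.

Base counts: A=6, T=4, G=1, C=7 (length 18).
GC content: GC 8/18 = 44.4% ✓
GC clamp: 3' end ATC has 1 G/C ✓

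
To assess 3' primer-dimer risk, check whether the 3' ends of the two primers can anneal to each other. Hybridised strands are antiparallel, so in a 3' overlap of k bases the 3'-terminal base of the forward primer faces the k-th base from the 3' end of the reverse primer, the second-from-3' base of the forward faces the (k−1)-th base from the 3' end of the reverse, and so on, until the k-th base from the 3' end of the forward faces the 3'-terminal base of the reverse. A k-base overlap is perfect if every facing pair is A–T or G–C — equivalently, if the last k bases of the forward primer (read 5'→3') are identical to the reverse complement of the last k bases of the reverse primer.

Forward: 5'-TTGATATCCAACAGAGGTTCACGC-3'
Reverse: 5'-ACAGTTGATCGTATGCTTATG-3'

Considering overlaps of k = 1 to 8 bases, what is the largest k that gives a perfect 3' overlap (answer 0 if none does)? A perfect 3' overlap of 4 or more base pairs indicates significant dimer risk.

Last 8 bases (5'→3') — forward …GTTCACGC, reverse …TGCTTATG.
Reverse complement of the reverse primer's last 8 bases: CATAAGCA; its first k bases are the reverse complement of the reverse primer's last k bases, so a perfect k-base overlap needs the forward primer's last k bases to equal them.
Comparing (forward last k vs required): k=1: C vs C ✓; k=2: GC vs CA ✗; k=3: CGC vs CAT ✗; k=4: ACGC vs CATA ✗; k=5: CACGC vs CATAA ✗; k=6: TCACGC vs CATAAG ✗; k=7: TTCACGC vs CATAAGC ✗; k=8: GTTCACGC vs CATAAGCA ✗.
Only k = 1 is perfect, so the longest perfect 3' overlap is 1.

Longest perfect overlap: 1 complementary base pair; below the dimer-risk threshold (threshold 4).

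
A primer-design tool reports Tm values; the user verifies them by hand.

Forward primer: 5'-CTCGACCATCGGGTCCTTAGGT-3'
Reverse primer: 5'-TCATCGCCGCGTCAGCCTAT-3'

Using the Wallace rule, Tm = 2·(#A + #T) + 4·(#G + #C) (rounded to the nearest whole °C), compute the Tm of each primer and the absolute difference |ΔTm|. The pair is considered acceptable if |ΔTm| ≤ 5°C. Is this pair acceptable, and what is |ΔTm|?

Forward: A=3 T=6 G=6 C=7 → Tm = 2·9 + 4·13 = 70°C.
Reverse: A=3 T=5 G=4 C=8 → Tm = 2·8 + 4·12 = 64°C.
|ΔTm| = |70 − 64| = 6°C, > 5°C.

|ΔTm| = 6°C; the pair is not acceptable.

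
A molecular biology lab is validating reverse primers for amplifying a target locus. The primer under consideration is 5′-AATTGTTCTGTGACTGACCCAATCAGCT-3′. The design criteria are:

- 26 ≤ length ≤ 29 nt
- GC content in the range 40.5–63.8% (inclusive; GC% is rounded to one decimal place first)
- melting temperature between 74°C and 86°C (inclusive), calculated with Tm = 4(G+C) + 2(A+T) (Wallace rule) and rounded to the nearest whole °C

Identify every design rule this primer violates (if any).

Meets all criteria.

Base counts: A=7, T=9, G=5, C=7 (length 28).
length: length 28 ✓
GC content: GC 12/28 = 42.9% ✓
Tm: Tm = 2·16 + 4·12 = 80°C ✓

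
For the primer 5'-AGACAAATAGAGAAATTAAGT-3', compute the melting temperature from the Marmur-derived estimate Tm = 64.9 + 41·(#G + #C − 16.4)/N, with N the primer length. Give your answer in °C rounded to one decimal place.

42.6°C

Base counts: A=12, T=4, G=4, C=1; G+C = 5, N = 21.
Tm = 64.9 + 41·(5 − 16.4)/21 = 64.9 + -467.40/21 = 42.6°C.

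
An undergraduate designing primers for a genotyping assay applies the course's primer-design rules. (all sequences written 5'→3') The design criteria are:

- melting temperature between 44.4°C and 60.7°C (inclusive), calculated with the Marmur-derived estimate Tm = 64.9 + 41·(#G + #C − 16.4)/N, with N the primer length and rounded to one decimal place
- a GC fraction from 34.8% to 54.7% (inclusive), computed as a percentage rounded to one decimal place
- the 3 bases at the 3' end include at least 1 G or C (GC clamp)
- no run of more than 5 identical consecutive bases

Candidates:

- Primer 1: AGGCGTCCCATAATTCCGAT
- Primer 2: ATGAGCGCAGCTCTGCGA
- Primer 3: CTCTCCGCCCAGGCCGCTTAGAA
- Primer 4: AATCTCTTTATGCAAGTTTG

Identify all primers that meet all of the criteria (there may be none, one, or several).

Primer 1 (20 nt, A=5 T=5 G=4 C=6): Tm = 64.9 + 41·(10 − 16.4)/20 = 51.8°C ✓; GC 10/20 = 50.0% ✓; 3' end GAT has 1 G/C ✓; longest run = 3 ✓ — passes.
Primer 2 (18 nt, A=4 T=3 G=6 C=5): Tm = 64.9 + 41·(11 − 16.4)/18 = 52.6°C ✓; GC 11/18 = 61.1%, outside 34.8–54.7% ✗; 3' end CGA has 2 G/C ✓; longest run = 1 ✓ — fails.
Primer 3 (23 nt, A=4 T=4 G=5 C=10): Tm = 64.9 + 41·(15 − 16.4)/23 = 62.4°C, outside 44.4–60.7°C ✗; GC 15/23 = 65.2%, outside 34.8–54.7% ✗; 3' end GAA has 1 G/C ✓; longest run = 3 ✓ — fails.
Primer 4 (20 nt, A=5 T=9 G=3 C=3): Tm = 64.9 + 41·(6 − 16.4)/20 = 43.6°C, outside 44.4–60.7°C ✗; GC 6/20 = 30.0%, outside 34.8–54.7% ✗; 3' end TTG has 1 G/C ✓; longest run = 3 ✓ — fails.

Primer 1 only.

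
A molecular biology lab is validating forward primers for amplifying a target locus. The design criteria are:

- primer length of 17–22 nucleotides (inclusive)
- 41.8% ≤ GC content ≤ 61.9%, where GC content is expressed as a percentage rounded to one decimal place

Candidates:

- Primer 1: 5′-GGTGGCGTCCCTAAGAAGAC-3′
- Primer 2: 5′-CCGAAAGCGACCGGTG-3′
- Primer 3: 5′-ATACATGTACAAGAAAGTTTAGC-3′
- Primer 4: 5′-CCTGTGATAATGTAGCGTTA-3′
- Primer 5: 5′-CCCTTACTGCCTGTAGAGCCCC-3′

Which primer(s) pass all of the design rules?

Primer 1 (20 nt, A=5 T=3 G=7 C=5): length 20 ✓; GC 12/20 = 60.0% ✓ — passes.
Primer 2 (16 nt, A=4 T=1 G=6 C=5): length 16, outside 17–22 ✗; GC 11/16 = 68.8%, outside 41.8–61.9% ✗ — fails.
Primer 3 (23 nt, A=10 T=6 G=4 C=3): length 23, outside 17–22 ✗; GC 7/23 = 30.4%, outside 41.8–61.9% ✗ — fails.
Primer 4 (20 nt, A=5 T=7 G=5 C=3): length 20 ✓; GC 8/20 = 40.0%, outside 41.8–61.9% ✗ — fails.
Primer 5 (22 nt, A=3 T=5 G=4 C=10): length 22 ✓; GC 14/22 = 63.6%, outside 41.8–61.9% ✗ — fails.

Primer 1 only.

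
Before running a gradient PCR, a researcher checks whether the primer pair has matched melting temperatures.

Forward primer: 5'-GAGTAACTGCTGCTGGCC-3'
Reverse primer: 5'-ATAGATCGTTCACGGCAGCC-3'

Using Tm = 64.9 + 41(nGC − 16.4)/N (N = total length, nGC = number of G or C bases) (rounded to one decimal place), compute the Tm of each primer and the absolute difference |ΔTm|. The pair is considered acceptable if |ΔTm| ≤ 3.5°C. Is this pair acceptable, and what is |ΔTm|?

|ΔTm| = 1.2°C; the pair is acceptable.

Forward: G+C = 11, N = 18 → Tm = 64.9 + 41·(11 − 16.4)/18 = 52.6°C.
Reverse: G+C = 11, N = 20 → Tm = 64.9 + 41·(11 − 16.4)/20 = 53.8°C.
|ΔTm| = |52.6 − 53.8| = 1.2°C, ≤ 3.5°C.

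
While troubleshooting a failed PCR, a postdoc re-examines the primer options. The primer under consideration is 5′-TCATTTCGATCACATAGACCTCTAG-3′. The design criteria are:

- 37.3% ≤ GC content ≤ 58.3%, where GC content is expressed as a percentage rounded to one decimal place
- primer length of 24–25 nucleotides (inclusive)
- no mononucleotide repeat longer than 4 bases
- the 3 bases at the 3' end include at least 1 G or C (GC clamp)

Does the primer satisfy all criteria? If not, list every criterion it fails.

Base counts: A=7, T=8, G=3, C=7 (length 25).
GC content: GC 10/25 = 40.0% ✓
length: length 25 ✓
homopolymer run: longest run = 3 ✓
GC clamp: 3' end TAG has 1 G/C ✓

Meets all criteria.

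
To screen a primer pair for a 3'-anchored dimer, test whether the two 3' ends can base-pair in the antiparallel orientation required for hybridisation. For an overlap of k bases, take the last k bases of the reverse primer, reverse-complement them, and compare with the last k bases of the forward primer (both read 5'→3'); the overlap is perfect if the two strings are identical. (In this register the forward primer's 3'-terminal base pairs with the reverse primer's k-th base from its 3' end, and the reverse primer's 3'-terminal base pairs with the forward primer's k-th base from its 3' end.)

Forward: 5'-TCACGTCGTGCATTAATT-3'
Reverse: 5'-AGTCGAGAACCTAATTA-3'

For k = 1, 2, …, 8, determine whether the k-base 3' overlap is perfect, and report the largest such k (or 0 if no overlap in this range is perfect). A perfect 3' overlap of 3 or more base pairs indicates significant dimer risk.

Last 8 bases (5'→3') — forward …CATTAATT, reverse …CCTAATTA.
Reverse complement of the reverse primer's last 8 bases: TAATTAGG; its first k bases are the reverse complement of the reverse primer's last k bases, so a perfect k-base overlap needs the forward primer's last k bases to equal them.
Comparing (forward last k vs required): k=1: T vs T ✓; k=2: TT vs TA ✗; k=3: ATT vs TAA ✗; k=4: AATT vs TAAT ✗; k=5: TAATT vs TAATT ✓; k=6: TTAATT vs TAATTA ✗; k=7: ATTAATT vs TAATTAG ✗; k=8: CATTAATT vs TAATTAGG ✗.
Perfect overlaps at k = 1, 5; the largest is 5.

Longest perfect overlap: 5 complementary base pairs; significant dimer risk (threshold 3).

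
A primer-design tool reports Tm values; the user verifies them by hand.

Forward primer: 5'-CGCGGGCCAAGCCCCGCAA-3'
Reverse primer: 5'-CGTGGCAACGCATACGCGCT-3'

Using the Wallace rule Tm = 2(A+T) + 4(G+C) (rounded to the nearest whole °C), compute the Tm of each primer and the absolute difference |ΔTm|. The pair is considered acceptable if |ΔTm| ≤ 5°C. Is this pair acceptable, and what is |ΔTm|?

|ΔTm| = 2°C; the pair is acceptable.

Forward: A=4 T=0 G=6 C=9 → Tm = 2·4 + 4·15 = 68°C.
Reverse: A=4 T=3 G=6 C=7 → Tm = 2·7 + 4·13 = 66°C.
|ΔTm| = |68 − 66| = 2°C, ≤ 5°C.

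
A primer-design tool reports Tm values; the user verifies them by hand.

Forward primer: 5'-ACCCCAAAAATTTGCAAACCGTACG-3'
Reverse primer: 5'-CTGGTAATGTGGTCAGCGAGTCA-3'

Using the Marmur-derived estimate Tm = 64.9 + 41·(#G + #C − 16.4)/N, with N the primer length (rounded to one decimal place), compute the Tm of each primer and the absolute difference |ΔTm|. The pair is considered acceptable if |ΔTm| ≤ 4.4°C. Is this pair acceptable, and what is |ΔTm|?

|ΔTm| = 1.1°C; the pair is acceptable.

Forward: G+C = 11, N = 25 → Tm = 64.9 + 41·(11 − 16.4)/25 = 56.0°C.
Reverse: G+C = 12, N = 23 → Tm = 64.9 + 41·(12 − 16.4)/23 = 57.1°C.
|ΔTm| = |56.0 − 57.1| = 1.1°C, ≤ 4.4°C.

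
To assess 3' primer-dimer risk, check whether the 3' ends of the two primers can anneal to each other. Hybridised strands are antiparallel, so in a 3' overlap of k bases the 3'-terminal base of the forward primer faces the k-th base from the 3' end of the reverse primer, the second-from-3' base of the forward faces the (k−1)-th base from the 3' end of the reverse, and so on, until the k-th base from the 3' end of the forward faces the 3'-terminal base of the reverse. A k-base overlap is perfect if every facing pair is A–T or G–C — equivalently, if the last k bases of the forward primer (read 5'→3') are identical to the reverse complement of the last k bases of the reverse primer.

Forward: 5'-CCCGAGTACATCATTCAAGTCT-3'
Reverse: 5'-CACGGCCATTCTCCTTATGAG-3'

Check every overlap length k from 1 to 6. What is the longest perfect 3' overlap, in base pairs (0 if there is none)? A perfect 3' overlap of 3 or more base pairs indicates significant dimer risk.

Longest perfect overlap: 2 complementary base pairs; below the dimer-risk threshold (threshold 3).

Last 6 bases (5'→3') — forward …AAGTCT, reverse …TATGAG.
Reverse complement of the reverse primer's last 6 bases: CTCATA; its first k bases are the reverse complement of the reverse primer's last k bases, so a perfect k-base overlap needs the forward primer's last k bases to equal them.
Comparing (forward last k vs required): k=1: T vs C ✗; k=2: CT vs CT ✓; k=3: TCT vs CTC ✗; k=4: GTCT vs CTCA ✗; k=5: AGTCT vs CTCAT ✗; k=6: AAGTCT vs CTCATA ✗.
Only k = 2 is perfect, so the longest perfect 3' overlap is 2.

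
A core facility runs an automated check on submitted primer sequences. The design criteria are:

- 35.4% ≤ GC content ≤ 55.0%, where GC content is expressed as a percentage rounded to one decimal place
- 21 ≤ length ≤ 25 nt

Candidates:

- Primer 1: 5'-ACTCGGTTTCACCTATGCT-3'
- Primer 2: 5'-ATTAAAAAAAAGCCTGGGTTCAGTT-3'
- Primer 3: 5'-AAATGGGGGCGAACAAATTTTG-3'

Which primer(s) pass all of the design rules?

Primer 1 (19 nt, A=3 T=7 G=3 C=6): GC 9/19 = 47.4% ✓; length 19, outside 21–25 ✗ — fails.
Primer 2 (25 nt, A=10 T=7 G=5 C=3): GC 8/25 = 32.0%, outside 35.4–55.0% ✗; length 25 ✓ — fails.
Primer 3 (22 nt, A=8 T=5 G=7 C=2): GC 9/22 = 40.9% ✓; length 22 ✓ — passes.

Primer 3 only.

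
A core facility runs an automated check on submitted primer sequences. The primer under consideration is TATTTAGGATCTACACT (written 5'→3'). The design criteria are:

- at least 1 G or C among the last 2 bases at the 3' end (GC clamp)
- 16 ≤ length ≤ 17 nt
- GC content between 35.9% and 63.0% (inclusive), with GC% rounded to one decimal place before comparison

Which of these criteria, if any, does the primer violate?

Base counts: A=5, T=7, G=2, C=3 (length 17).
GC clamp: 3' end CT has 1 G/C ✓
length: length 17 ✓
GC content: GC 5/17 = 29.4%, outside 35.9–63.0% ✗

Fails: GC content.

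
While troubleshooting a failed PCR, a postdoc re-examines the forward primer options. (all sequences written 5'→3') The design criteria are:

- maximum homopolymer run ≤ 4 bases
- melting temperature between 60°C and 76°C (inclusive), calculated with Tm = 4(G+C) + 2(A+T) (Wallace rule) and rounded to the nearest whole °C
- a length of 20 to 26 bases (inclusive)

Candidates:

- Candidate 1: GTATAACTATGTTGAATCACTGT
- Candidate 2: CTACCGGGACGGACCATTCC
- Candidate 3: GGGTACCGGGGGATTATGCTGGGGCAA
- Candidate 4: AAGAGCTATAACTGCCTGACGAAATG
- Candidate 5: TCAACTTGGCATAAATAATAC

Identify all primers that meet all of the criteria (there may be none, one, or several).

Candidate 1, Candidate 2 and Candidate 4.

Candidate 1 (23 nt, A=7 T=9 G=4 C=3): longest run = 2 ✓; Tm = 2·16 + 4·7 = 60°C ✓; length 23 ✓ — passes.
Candidate 2 (20 nt, A=4 T=3 G=5 C=8): longest run = 3 ✓; Tm = 2·7 + 4·13 = 66°C ✓; length 20 ✓ — passes.
Candidate 3 (27 nt, A=5 T=5 G=13 C=4): longest run = 5, exceeds 4 ✗; Tm = 2·10 + 4·17 = 88°C, outside 60–76°C ✗; length 27, outside 20–26 ✗ — fails.
Candidate 4 (26 nt, A=10 T=5 G=6 C=5): longest run = 3 ✓; Tm = 2·15 + 4·11 = 74°C ✓; length 26 ✓ — passes.
Candidate 5 (21 nt, A=9 T=6 G=2 C=4): longest run = 3 ✓; Tm = 2·15 + 4·6 = 54°C, outside 60–76°C ✗; length 21 ✓ — fails.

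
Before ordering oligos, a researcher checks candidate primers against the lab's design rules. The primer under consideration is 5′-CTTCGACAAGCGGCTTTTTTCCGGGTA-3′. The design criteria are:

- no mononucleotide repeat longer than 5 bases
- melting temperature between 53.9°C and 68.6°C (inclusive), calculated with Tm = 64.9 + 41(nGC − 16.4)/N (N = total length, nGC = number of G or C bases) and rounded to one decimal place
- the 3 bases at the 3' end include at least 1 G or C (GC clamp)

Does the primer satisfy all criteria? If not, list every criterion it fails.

Fails: homopolymer run.

Base counts: A=4, T=9, G=7, C=7 (length 27).
homopolymer run: longest run = 6, exceeds 5 ✗
Tm: Tm = 64.9 + 41·(14 − 16.4)/27 = 61.3°C ✓
GC clamp: 3' end GTA has 1 G/C ✓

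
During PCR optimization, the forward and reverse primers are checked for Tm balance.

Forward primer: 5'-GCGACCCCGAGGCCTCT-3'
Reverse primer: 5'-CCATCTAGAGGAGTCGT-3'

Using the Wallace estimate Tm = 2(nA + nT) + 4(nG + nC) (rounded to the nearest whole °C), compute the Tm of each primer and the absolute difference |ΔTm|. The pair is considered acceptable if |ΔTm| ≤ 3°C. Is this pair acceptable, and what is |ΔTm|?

|ΔTm| = 8°C; the pair is not acceptable.

Forward: A=2 T=2 G=5 C=8 → Tm = 2·4 + 4·13 = 60°C.
Reverse: A=4 T=4 G=5 C=4 → Tm = 2·8 + 4·9 = 52°C.
|ΔTm| = |60 − 52| = 8°C, > 3°C.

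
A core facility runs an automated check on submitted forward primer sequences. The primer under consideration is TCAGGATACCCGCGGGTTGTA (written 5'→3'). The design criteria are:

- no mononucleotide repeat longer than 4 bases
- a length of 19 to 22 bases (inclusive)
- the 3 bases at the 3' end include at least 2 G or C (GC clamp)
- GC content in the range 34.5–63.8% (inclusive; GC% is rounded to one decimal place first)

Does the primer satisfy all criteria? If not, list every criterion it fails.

Fails: GC clamp.

Base counts: A=4, T=5, G=7, C=5 (length 21).
homopolymer run: longest run = 3 ✓
length: length 21 ✓
GC clamp: 3' end GTA has 1 G/C, need ≥2 ✗
GC content: GC 12/21 = 57.1% ✓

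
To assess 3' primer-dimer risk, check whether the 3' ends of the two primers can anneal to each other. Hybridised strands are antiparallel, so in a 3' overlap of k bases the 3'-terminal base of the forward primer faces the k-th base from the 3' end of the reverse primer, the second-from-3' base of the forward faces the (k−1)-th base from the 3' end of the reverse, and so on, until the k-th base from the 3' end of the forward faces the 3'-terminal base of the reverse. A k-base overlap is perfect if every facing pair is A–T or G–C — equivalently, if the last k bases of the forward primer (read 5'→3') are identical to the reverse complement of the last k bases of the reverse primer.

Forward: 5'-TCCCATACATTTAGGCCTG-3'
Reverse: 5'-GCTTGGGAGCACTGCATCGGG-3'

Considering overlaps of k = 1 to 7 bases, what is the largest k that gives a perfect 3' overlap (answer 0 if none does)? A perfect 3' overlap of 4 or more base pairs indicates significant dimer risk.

Last 7 bases (5'→3') — forward …AGGCCTG, reverse …CATCGGG.
Reverse complement of the reverse primer's last 7 bases: CCCGATG; its first k bases are the reverse complement of the reverse primer's last k bases, so a perfect k-base overlap needs the forward primer's last k bases to equal them.
Comparing (forward last k vs required): k=1: G vs C ✗; k=2: TG vs CC ✗; k=3: CTG vs CCC ✗; k=4: CCTG vs CCCG ✗; k=5: GCCTG vs CCCGA ✗; k=6: GGCCTG vs CCCGAT ✗; k=7: AGGCCTG vs CCCGATG ✗.
No overlap length from 1 to 7 is perfect, so the longest perfect 3' overlap is 0.

Longest perfect overlap: 0 complementary base pairs; below the dimer-risk threshold (threshold 4).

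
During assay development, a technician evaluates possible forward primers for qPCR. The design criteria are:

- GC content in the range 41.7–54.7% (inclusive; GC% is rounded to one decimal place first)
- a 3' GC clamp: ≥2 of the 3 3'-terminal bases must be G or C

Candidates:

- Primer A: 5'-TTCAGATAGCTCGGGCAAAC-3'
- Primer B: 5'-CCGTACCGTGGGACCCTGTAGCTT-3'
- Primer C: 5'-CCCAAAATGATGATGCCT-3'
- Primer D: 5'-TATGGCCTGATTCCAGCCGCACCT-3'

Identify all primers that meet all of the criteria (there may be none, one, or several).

Primer C only.

Primer A (20 nt, A=6 T=4 G=5 C=5): GC 10/20 = 50.0% ✓; 3' end AAC has 1 G/C, need ≥2 ✗ — fails.
Primer B (24 nt, A=3 T=6 G=7 C=8): GC 15/24 = 62.5%, outside 41.7–54.7% ✗; 3' end CTT has 1 G/C, need ≥2 ✗ — fails.
Primer C (18 nt, A=6 T=4 G=3 C=5): GC 8/18 = 44.4% ✓; 3' end CCT has 2 G/C ✓ — passes.
Primer D (24 nt, A=4 T=6 G=5 C=9): GC 14/24 = 58.3%, outside 41.7–54.7% ✗; 3' end CCT has 2 G/C ✓ — fails.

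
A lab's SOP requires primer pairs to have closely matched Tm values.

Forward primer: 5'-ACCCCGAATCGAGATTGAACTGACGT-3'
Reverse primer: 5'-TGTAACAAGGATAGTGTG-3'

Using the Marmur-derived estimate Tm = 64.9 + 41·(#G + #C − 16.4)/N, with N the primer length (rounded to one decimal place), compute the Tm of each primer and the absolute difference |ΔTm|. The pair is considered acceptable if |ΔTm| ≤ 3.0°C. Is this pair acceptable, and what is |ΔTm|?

Forward: G+C = 13, N = 26 → Tm = 64.9 + 41·(13 − 16.4)/26 = 59.5°C.
Reverse: G+C = 7, N = 18 → Tm = 64.9 + 41·(7 − 16.4)/18 = 43.5°C.
|ΔTm| = |59.5 − 43.5| = 16.0°C, > 3.0°C.

|ΔTm| = 16.0°C; the pair is not acceptable.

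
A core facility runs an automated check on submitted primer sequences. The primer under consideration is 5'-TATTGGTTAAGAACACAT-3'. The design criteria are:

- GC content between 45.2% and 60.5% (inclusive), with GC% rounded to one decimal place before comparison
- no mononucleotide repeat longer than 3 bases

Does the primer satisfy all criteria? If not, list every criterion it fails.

Fails: GC content.

Base counts: A=7, T=6, G=3, C=2 (length 18).
GC content: GC 5/18 = 27.8%, outside 45.2–60.5% ✗
homopolymer run: longest run = 2 ✓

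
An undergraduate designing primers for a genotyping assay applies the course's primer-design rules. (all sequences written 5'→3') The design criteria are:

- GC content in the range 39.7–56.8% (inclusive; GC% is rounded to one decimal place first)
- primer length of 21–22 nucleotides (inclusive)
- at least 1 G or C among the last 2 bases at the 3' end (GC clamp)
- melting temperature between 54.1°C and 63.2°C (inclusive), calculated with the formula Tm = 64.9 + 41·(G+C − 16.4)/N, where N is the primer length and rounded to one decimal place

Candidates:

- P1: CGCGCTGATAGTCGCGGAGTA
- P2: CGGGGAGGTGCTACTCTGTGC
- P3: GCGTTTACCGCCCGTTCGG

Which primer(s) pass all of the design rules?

P1 (21 nt, A=4 T=4 G=8 C=5): GC 13/21 = 61.9%, outside 39.7–56.8% ✗; length 21 ✓; 3' end TA has 0 G/C, need ≥1 ✗; Tm = 64.9 + 41·(13 − 16.4)/21 = 58.3°C ✓ — fails.
P2 (21 nt, A=2 T=5 G=9 C=5): GC 14/21 = 66.7%, outside 39.7–56.8% ✗; length 21 ✓; 3' end GC has 2 G/C ✓; Tm = 64.9 + 41·(14 − 16.4)/21 = 60.2°C ✓ — fails.
P3 (19 nt, A=1 T=5 G=6 C=7): GC 13/19 = 68.4%, outside 39.7–56.8% ✗; length 19, outside 21–22 ✗; 3' end GG has 2 G/C ✓; Tm = 64.9 + 41·(13 − 16.4)/19 = 57.6°C ✓ — fails.

None of the candidates satisfy all criteria.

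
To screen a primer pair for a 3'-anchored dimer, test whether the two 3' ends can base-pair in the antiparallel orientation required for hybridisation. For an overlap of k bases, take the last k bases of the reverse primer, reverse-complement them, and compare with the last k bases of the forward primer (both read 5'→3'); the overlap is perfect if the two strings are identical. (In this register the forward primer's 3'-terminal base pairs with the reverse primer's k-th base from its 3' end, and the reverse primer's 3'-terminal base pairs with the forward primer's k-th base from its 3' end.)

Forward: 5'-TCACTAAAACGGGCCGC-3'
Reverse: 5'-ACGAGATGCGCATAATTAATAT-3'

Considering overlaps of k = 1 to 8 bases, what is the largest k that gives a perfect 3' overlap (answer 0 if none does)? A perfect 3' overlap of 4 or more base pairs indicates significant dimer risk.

Longest perfect overlap: 0 complementary base pairs; below the dimer-risk threshold (threshold 4).

Last 8 bases (5'→3') — forward …CGGGCCGC, reverse …ATTAATAT.
Reverse complement of the reverse primer's last 8 bases: ATATTAAT; its first k bases are the reverse complement of the reverse primer's last k bases, so a perfect k-base overlap needs the forward primer's last k bases to equal them.
Comparing (forward last k vs required): k=1: C vs A ✗; k=2: GC vs AT ✗; k=3: CGC vs ATA ✗; k=4: CCGC vs ATAT ✗; k=5: GCCGC vs ATATT ✗; k=6: GGCCGC vs ATATTA ✗; k=7: GGGCCGC vs ATATTAA ✗; k=8: CGGGCCGC vs ATATTAAT ✗.
No overlap length from 1 to 8 is perfect, so the longest perfect 3' overlap is 0.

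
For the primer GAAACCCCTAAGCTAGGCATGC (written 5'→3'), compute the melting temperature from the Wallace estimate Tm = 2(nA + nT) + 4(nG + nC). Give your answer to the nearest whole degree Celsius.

68°C

Base counts: A=7, T=3, G=5, C=7 (length 22).
Tm = 2·(7+3) + 4·(5+7) = 2·10 + 4·12 = 20 + 48 = 68°C.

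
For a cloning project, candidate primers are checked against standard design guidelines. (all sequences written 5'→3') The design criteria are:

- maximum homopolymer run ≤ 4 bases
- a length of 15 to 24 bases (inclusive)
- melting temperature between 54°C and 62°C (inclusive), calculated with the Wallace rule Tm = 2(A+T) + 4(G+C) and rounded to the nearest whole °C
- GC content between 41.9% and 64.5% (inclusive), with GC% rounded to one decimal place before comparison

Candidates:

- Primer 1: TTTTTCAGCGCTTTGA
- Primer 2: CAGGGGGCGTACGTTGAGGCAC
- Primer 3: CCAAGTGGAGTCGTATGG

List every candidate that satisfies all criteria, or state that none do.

Primer 3 only.

Primer 1 (16 nt, A=2 T=8 G=3 C=3): longest run = 5, exceeds 4 ✗; length 16 ✓; Tm = 2·10 + 4·6 = 44°C, outside 54–62°C ✗; GC 6/16 = 37.5%, outside 41.9–64.5% ✗ — fails.
Primer 2 (22 nt, A=4 T=3 G=10 C=5): longest run = 5, exceeds 4 ✗; length 22 ✓; Tm = 2·7 + 4·15 = 74°C, outside 54–62°C ✗; GC 15/22 = 68.2%, outside 41.9–64.5% ✗ — fails.
Primer 3 (18 nt, A=4 T=4 G=7 C=3): longest run = 2 ✓; length 18 ✓; Tm = 2·8 + 4·10 = 56°C ✓; GC 10/18 = 55.6% ✓ — passes.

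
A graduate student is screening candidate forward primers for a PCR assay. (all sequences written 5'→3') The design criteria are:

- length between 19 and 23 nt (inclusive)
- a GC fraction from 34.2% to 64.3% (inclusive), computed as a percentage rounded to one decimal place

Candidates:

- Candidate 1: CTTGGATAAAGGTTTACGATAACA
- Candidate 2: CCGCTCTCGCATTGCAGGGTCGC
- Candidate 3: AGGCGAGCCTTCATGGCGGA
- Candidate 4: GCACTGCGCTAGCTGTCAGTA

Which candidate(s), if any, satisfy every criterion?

Candidate 4 only.

Candidate 1 (24 nt, A=9 T=7 G=5 C=3): length 24, outside 19–23 ✗; GC 8/24 = 33.3%, outside 34.2–64.3% ✗ — fails.
Candidate 2 (23 nt, A=2 T=5 G=7 C=9): length 23 ✓; GC 16/23 = 69.6%, outside 34.2–64.3% ✗ — fails.
Candidate 3 (20 nt, A=4 T=3 G=8 C=5): length 20 ✓; GC 13/20 = 65.0%, outside 34.2–64.3% ✗ — fails.
Candidate 4 (21 nt, A=4 T=5 G=6 C=6): length 21 ✓; GC 12/21 = 57.1% ✓ — passes.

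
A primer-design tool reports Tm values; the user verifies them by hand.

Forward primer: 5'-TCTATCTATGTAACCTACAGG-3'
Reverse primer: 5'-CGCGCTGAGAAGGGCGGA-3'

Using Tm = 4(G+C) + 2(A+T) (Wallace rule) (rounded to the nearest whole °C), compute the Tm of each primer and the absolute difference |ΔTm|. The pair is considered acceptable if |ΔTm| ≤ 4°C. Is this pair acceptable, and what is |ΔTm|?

Forward: A=6 T=7 G=3 C=5 → Tm = 2·13 + 4·8 = 58°C.
Reverse: A=4 T=1 G=9 C=4 → Tm = 2·5 + 4·13 = 62°C.
|ΔTm| = |58 − 62| = 4°C, ≤ 4°C.

|ΔTm| = 4°C; the pair is acceptable.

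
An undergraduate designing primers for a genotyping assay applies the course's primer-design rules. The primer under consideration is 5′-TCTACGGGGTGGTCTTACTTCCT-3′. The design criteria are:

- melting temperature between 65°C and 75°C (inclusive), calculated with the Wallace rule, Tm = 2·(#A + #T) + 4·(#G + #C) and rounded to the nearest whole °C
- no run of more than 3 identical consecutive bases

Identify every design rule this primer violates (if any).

Fails: homopolymer run.

Base counts: A=2, T=9, G=6, C=6 (length 23).
Tm: Tm = 2·11 + 4·12 = 70°C ✓
homopolymer run: longest run = 4, exceeds 3 ✗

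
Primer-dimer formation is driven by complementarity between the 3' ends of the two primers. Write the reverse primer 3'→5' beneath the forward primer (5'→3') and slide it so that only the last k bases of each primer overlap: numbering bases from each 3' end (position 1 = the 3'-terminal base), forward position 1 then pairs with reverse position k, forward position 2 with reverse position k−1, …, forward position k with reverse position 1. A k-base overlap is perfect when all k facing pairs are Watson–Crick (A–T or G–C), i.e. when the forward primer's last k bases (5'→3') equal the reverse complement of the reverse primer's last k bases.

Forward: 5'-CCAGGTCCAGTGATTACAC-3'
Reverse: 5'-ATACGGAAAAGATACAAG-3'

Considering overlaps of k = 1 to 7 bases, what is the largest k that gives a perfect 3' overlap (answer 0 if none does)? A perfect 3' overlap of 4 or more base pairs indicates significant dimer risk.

Longest perfect overlap: 1 complementary base pair; below the dimer-risk threshold (threshold 4).

Last 7 bases (5'→3') — forward …ATTACAC, reverse …ATACAAG.
Reverse complement of the reverse primer's last 7 bases: CTTGTAT; its first k bases are the reverse complement of the reverse primer's last k bases, so a perfect k-base overlap needs the forward primer's last k bases to equal them.
Comparing (forward last k vs required): k=1: C vs C ✓; k=2: AC vs CT ✗; k=3: CAC vs CTT ✗; k=4: ACAC vs CTTG ✗; k=5: TACAC vs CTTGT ✗; k=6: TTACAC vs CTTGTA ✗; k=7: ATTACAC vs CTTGTAT ✗.
Only k = 1 is perfect, so the longest perfect 3' overlap is 1.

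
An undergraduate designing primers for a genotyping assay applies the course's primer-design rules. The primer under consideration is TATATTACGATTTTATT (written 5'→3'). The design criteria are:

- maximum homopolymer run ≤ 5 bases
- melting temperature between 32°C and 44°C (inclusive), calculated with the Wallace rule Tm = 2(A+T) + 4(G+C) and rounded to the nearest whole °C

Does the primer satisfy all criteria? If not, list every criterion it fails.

Base counts: A=5, T=10, G=1, C=1 (length 17).
homopolymer run: longest run = 4 ✓
Tm: Tm = 2·15 + 4·2 = 38°C ✓

Meets all criteria.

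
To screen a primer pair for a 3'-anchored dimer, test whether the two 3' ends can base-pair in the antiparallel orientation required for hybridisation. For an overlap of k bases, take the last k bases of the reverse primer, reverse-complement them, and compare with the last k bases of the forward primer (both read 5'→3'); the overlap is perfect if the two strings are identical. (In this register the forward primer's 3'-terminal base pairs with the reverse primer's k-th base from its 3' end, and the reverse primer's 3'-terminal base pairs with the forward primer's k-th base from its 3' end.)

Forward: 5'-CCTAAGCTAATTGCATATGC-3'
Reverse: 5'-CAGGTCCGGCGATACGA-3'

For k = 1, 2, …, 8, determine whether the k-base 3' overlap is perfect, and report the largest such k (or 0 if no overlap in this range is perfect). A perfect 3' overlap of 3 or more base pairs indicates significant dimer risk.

Longest perfect overlap: 0 complementary base pairs; below the dimer-risk threshold (threshold 3).

Last 8 bases (5'→3') — forward …GCATATGC, reverse …CGATACGA.
Reverse complement of the reverse primer's last 8 bases: TCGTATCG; its first k bases are the reverse complement of the reverse primer's last k bases, so a perfect k-base overlap needs the forward primer's last k bases to equal them.
Comparing (forward last k vs required): k=1: C vs T ✗; k=2: GC vs TC ✗; k=3: TGC vs TCG ✗; k=4: ATGC vs TCGT ✗; k=5: TATGC vs TCGTA ✗; k=6: ATATGC vs TCGTAT ✗; k=7: CATATGC vs TCGTATC ✗; k=8: GCATATGC vs TCGTATCG ✗.
No overlap length from 1 to 8 is perfect, so the longest perfect 3' overlap is 0.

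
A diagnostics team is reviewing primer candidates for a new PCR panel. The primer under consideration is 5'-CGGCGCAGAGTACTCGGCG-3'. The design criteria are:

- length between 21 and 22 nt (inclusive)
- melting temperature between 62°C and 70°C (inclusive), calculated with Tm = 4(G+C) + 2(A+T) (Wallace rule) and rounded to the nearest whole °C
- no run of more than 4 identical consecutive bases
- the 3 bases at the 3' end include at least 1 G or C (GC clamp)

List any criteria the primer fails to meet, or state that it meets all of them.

Fails: length.

Base counts: A=3, T=2, G=8, C=6 (length 19).
length: length 19, outside 21–22 ✗
Tm: Tm = 2·5 + 4·14 = 66°C ✓
homopolymer run: longest run = 2 ✓
GC clamp: 3' end GCG has 3 G/C ✓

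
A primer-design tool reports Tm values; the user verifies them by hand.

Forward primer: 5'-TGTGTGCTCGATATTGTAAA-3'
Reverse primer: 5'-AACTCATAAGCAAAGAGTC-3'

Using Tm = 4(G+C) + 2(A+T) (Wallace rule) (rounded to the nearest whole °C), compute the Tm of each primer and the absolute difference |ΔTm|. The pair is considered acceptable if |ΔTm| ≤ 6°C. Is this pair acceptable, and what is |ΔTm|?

Forward: A=5 T=8 G=5 C=2 → Tm = 2·13 + 4·7 = 54°C.
Reverse: A=9 T=3 G=3 C=4 → Tm = 2·12 + 4·7 = 52°C.
|ΔTm| = |54 − 52| = 2°C, ≤ 6°C.

|ΔTm| = 2°C; the pair is acceptable.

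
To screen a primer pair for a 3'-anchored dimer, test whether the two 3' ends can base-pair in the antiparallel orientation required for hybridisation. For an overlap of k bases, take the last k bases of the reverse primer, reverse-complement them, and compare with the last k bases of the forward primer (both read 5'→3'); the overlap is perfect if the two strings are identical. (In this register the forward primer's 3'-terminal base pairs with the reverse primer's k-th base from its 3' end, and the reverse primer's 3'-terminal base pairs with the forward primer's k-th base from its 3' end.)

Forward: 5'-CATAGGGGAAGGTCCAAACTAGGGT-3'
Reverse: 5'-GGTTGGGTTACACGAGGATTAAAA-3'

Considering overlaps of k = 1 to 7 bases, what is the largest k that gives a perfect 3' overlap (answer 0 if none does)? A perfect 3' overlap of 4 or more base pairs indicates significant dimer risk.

Last 7 bases (5'→3') — forward …CTAGGGT, reverse …ATTAAAA.
Reverse complement of the reverse primer's last 7 bases: TTTTAAT; its first k bases are the reverse complement of the reverse primer's last k bases, so a perfect k-base overlap needs the forward primer's last k bases to equal them.
Comparing (forward last k vs required): k=1: T vs T ✓; k=2: GT vs TT ✗; k=3: GGT vs TTT ✗; k=4: GGGT vs TTTT ✗; k=5: AGGGT vs TTTTA ✗; k=6: TAGGGT vs TTTTAA ✗; k=7: CTAGGGT vs TTTTAAT ✗.
Only k = 1 is perfect, so the longest perfect 3' overlap is 1.

Longest perfect overlap: 1 complementary base pair; below the dimer-risk threshold (threshold 4).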